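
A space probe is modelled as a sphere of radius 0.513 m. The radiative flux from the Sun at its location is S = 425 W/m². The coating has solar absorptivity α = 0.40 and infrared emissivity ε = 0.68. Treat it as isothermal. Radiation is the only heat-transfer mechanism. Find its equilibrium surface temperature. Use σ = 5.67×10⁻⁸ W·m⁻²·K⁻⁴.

T ≈ 182 K

At equilibrium, absorbed power = emitted power.
Absorbing cross-section = πr² = 0.8268 m²; emitting surface = 4πr² = 3.307 m² (ratio 4).
αS·A_cross = εσ·A_surf·T⁴  ⇒  T⁴ = αS/(ε·4σ).
T⁴ = 0.400·425/(0.68·4·5.67×10⁻⁸) = 1.102×10⁹ K⁴.
T = (1.102×10⁹)^(1/4).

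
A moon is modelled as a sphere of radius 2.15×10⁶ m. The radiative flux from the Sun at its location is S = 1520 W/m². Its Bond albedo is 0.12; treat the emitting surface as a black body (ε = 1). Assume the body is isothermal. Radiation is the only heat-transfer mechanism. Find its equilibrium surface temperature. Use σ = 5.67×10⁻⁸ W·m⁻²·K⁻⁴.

At equilibrium, absorbed power = emitted power.
Absorbing cross-section = πr² = 1.452×10¹³ m²; emitting surface = 4πr² = 5.809×10¹³ m² (ratio 4).
(1−a)S·A_cross = εσ·A_surf·T⁴  ⇒  T⁴ = (1−a)S/(4σ).
T⁴ = 0.880·1520/(4·5.67×10⁻⁸) = 5.898×10⁹ K⁴.
T = (5.898×10⁹)^(1/4).

T ≈ 277 K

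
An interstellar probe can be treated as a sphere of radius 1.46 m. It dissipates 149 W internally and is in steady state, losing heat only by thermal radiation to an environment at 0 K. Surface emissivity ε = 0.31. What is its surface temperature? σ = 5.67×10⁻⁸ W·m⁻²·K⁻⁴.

T ≈ 133 K

Steady state: internal power = radiated power, P = εσA T⁴.
Radiating area A = 4πr² = 26.79 m².
T⁴ = P/(εσA) = 149/(0.31·5.67×10⁻⁸·26.79) = 3.165×10⁸ K⁴.
T = (3.165×10⁸)^(1/4).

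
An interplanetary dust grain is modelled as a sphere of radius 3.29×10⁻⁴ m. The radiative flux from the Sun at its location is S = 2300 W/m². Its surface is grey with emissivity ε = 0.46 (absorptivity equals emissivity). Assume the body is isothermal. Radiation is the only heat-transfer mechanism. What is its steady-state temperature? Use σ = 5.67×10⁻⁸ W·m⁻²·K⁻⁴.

At equilibrium, absorbed power = emitted power.
Absorbing cross-section = πr² = 3.400×10⁻⁷ m²; emitting surface = 4πr² = 1.360×10⁻⁶ m² (ratio 4).
εS·A_cross = εσ·A_surf·T⁴  ⇒  T⁴ = S/(4σ)   (ε cancels).
T⁴ = 2300/(4·5.67×10⁻⁸) = 1.014×10¹⁰ K⁴.
T = (1.014×10¹⁰)^(1/4).

T ≈ 317 K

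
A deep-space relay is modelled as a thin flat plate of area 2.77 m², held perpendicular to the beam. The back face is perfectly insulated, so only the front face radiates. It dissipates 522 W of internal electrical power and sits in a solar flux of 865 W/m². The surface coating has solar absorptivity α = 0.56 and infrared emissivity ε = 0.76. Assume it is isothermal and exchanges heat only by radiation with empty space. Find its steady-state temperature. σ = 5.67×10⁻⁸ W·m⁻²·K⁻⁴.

At steady state, absorbed solar power + internal power = radiated power.
Absorbed: α·S·A_cross = 0.56·865·2.770 = 1342 W (cross-section A).
Total input = 1342 + 522 = 1864 W.
Radiated: εσ·A_surf·T⁴ with A_surf = A = 2.770 m².
T⁴ = 1864/(0.76·5.67×10⁻⁸·2.770) = 1.561×10¹⁰ K⁴.

T ≈ 353 K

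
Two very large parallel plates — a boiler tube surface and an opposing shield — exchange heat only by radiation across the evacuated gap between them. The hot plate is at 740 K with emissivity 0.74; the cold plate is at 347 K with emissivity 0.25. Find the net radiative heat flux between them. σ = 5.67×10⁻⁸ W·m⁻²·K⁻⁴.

For two infinite grey parallel plates, q = σ(T₁⁴ − T₂⁴)/(1/ε₁ + 1/ε₂ − 1).
T₁⁴ − T₂⁴ = 2.999×10¹¹ − 1.450×10¹⁰ = 2.854×10¹¹ K⁴.
1/ε₁ + 1/ε₂ − 1 = 1.351 + 4.000 − 1 = 4.351.
q = 5.67×10⁻⁸ × 2.854×10¹¹ / 4.351.

q ≈ 3720 W/m²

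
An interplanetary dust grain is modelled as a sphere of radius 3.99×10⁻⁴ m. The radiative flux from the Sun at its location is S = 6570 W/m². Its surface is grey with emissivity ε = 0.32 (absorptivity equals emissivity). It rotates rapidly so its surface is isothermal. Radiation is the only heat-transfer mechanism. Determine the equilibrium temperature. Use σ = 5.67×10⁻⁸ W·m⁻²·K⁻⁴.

At equilibrium, absorbed power = emitted power.
Absorbing cross-section = πr² = 5.001×10⁻⁷ m²; emitting surface = 4πr² = 2.001×10⁻⁶ m² (ratio 4).
εS·A_cross = εσ·A_surf·T⁴  ⇒  T⁴ = S/(4σ)   (ε cancels).
T⁴ = 6570/(4·5.67×10⁻⁸) = 2.897×10¹⁰ K⁴.
T = (2.897×10¹⁰)^(1/4).

T ≈ 413 K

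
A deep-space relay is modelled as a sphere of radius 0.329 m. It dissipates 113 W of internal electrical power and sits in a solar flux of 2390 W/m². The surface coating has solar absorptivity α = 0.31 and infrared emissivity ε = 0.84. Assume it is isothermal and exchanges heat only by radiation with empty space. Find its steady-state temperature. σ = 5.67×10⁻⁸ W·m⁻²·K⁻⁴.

At steady state, absorbed solar power + internal power = radiated power.
Absorbed: α·S·A_cross = 0.31·2390·0.3400 = 251.9 W (cross-section πr²).
Total input = 251.9 + 113 = 364.9 W.
Radiated: εσ·A_surf·T⁴ with A_surf = 4πr² = 1.360 m².
T⁴ = 364.9/(0.84·5.67×10⁻⁸·1.360) = 5.633×10⁹ K⁴.

T ≈ 274 K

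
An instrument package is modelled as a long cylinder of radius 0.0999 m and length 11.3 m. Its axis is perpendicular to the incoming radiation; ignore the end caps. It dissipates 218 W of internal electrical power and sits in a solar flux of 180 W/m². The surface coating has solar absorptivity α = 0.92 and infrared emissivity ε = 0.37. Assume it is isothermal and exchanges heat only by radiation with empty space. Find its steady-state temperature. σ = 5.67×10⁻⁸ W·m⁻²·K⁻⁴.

At steady state, absorbed solar power + internal power = radiated power.
Absorbed: α·S·A_cross = 0.92·180·2.258 = 373.9 W (cross-section 2rL).
Total input = 373.9 + 218 = 591.9 W.
Radiated: εσ·A_surf·T⁴ with A_surf = 2πrL = 7.093 m².
T⁴ = 591.9/(0.37·5.67×10⁻⁸·7.093) = 3.978×10⁹ K⁴.

T ≈ 251 K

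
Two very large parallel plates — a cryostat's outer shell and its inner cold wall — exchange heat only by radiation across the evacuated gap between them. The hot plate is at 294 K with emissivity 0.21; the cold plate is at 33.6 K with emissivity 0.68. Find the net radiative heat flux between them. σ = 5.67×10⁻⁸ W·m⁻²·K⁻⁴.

q ≈ 80.9 W/m²

For two infinite grey parallel plates, q = σ(T₁⁴ − T₂⁴)/(1/ε₁ + 1/ε₂ − 1).
T₁⁴ − T₂⁴ = 7.471×10⁹ − 1.275×10⁶ = 7.470×10⁹ K⁴.
1/ε₁ + 1/ε₂ − 1 = 4.762 + 1.471 − 1 = 5.232.
q = 5.67×10⁻⁸ × 7.470×10⁹ / 5.232.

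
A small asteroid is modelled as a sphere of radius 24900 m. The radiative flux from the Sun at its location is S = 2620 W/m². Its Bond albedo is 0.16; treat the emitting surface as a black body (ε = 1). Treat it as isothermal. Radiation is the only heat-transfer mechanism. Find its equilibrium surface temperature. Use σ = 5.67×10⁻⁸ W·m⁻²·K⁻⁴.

T ≈ 314 K

At equilibrium, absorbed power = emitted power.
Absorbing cross-section = πr² = 1.948×10⁹ m²; emitting surface = 4πr² = 7.791×10⁹ m² (ratio 4).
(1−a)S·A_cross = εσ·A_surf·T⁴  ⇒  T⁴ = (1−a)S/(4σ).
T⁴ = 0.840·2620/(4·5.67×10⁻⁸) = 9.704×10⁹ K⁴.
T = (9.704×10⁹)^(1/4).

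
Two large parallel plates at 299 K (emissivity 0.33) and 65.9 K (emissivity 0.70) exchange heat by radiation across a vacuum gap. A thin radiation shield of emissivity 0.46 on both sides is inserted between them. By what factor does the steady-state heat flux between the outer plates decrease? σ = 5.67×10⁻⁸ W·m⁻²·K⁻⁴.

factor ≈ 1.97

Without shield: q₀ = σΔ(T⁴)/(1/ε₁+1/ε₂−1) with denominator 3.459.
With shield the two gaps are in series; the resistances add: (1/ε₁+1/ε_s−1)+(1/ε_s+1/ε₂−1) = 4.204+2.602 = 6.807.
Heat-flux ratio q₀/q = 6.807/3.459.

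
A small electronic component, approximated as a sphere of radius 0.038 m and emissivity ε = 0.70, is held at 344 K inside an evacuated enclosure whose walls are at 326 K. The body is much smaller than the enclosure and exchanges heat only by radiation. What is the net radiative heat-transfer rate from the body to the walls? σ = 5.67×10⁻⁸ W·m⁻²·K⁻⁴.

For a small grey body in a large enclosure: P_net = εσA(T_body⁴ − T_wall⁴).
A = 4πr² = 0.01815 m²; T_body⁴ − T_wall⁴ = 1.400×10¹⁰ − 1.129×10¹⁰ = 2.709×10⁹ K⁴.
|P_net| = 0.70·5.67×10⁻⁸·0.01815·2.709×10⁹.

P_net ≈ 1.95 W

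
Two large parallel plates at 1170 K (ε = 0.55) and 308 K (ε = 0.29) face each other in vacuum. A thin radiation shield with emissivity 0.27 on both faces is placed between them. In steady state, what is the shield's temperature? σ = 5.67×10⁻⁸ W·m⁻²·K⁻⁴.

T_s ≈ 1020 K

In steady state the net flux on the hot side equals that on the cold side.
σ(T₁⁴−T_s⁴)/D₁ = σ(T_s⁴−T₂⁴)/D₂, with D₁ = 1/ε₁+1/ε_s−1 = 4.522, D₂ = 1/ε_s+1/ε₂−1 = 6.152.
Solve for T_s⁴: T_s⁴ = (D₂·T₁⁴ + D₁·T₂⁴)/(D₁+D₂) = 1.084×10¹² K⁴.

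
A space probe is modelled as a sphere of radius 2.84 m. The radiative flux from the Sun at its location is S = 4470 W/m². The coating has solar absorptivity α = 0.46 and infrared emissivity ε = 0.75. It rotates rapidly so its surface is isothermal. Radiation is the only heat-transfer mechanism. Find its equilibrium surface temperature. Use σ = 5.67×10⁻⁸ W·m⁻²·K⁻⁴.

T ≈ 332 K

At equilibrium, absorbed power = emitted power.
Absorbing cross-section = πr² = 25.34 m²; emitting surface = 4πr² = 101.4 m² (ratio 4).
αS·A_cross = εσ·A_surf·T⁴  ⇒  T⁴ = αS/(ε·4σ).
T⁴ = 0.460·4470/(0.75·4·5.67×10⁻⁸) = 1.209×10¹⁰ K⁴.
T = (1.209×10¹⁰)^(1/4).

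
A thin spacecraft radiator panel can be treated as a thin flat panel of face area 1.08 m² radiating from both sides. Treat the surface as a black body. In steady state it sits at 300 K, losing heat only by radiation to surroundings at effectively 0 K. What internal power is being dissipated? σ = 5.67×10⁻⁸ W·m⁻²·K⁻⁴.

P ≈ 992 W

Steady state: P = εσA T⁴.
A = 2·1.08 = 2.160 m²; T⁴ = (300)⁴ = 8.100×10⁹ K⁴.
P = 1.0 × 5.67×10⁻⁸ × 2.160 × 8.100×10⁹.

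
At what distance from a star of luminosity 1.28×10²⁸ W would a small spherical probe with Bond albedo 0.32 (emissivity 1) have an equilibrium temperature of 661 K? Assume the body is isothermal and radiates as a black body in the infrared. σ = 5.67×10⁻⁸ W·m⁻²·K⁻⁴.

d ≈ 1.26×10¹¹ m

For an isothermal black-emitting sphere, (1−a)S·πr² = σ·4πr²·T⁴ ⇒ S = 4σT⁴/(1−a).
S = 4·5.67×10⁻⁸·(661)⁴/0.680 = 63670 W/m².
Flux falls as S = L/(4πd²), so d = √(L/(4πS)) = √(1.28×10²⁸/(4π·63670)).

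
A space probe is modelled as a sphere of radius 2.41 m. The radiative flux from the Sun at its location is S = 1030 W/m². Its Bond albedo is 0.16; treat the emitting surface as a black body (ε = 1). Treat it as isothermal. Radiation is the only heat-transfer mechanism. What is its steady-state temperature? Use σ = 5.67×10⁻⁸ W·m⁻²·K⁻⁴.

At equilibrium, absorbed power = emitted power.
Absorbing cross-section = πr² = 18.25 m²; emitting surface = 4πr² = 72.99 m² (ratio 4).
(1−a)S·A_cross = εσ·A_surf·T⁴  ⇒  T⁴ = (1−a)S/(4σ).
T⁴ = 0.840·1030/(4·5.67×10⁻⁸) = 3.815×10⁹ K⁴.
T = (3.815×10⁹)^(1/4).

T ≈ 249 K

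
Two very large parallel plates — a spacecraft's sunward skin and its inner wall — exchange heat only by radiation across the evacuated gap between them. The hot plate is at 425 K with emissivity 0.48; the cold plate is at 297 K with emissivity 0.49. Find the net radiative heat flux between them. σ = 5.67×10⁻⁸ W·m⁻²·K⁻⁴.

For two infinite grey parallel plates, q = σ(T₁⁴ − T₂⁴)/(1/ε₁ + 1/ε₂ − 1).
T₁⁴ − T₂⁴ = 3.263×10¹⁰ − 7.781×10⁹ = 2.484×10¹⁰ K⁴.
1/ε₁ + 1/ε₂ − 1 = 2.083 + 2.041 − 1 = 3.124.
q = 5.67×10⁻⁸ × 2.484×10¹⁰ / 3.124.

q ≈ 451 W/m²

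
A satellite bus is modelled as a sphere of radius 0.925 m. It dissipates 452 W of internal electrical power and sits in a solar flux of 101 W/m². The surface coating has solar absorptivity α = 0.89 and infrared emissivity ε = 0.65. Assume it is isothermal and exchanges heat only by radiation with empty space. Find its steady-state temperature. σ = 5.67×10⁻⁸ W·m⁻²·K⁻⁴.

T ≈ 205 K

At steady state, absorbed solar power + internal power = radiated power.
Absorbed: α·S·A_cross = 0.89·101·2.688 = 241.6 W (cross-section πr²).
Total input = 241.6 + 452 = 693.6 W.
Radiated: εσ·A_surf·T⁴ with A_surf = 4πr² = 10.75 m².
T⁴ = 693.6/(0.65·5.67×10⁻⁸·10.75) = 1.750×10⁹ K⁴.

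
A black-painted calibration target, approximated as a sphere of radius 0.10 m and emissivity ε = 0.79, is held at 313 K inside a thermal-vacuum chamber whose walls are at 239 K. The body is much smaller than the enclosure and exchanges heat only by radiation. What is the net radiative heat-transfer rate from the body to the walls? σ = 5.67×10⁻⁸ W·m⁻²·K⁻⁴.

P_net ≈ 35.7 W

For a small grey body in a large enclosure: P_net = εσA(T_body⁴ − T_wall⁴).
A = 4πr² = 0.1257 m²; T_body⁴ − T_wall⁴ = 9.598×10⁹ − 3.263×10⁹ = 6.335×10⁹ K⁴.
|P_net| = 0.79·5.67×10⁻⁸·0.1257·6.335×10⁹.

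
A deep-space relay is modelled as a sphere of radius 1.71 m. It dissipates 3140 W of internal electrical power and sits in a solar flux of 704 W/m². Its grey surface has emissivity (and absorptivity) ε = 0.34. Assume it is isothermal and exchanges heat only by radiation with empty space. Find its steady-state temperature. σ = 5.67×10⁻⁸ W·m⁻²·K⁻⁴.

T ≈ 295 K

At steady state, absorbed solar power + internal power = radiated power.
Absorbed: α·S·A_cross = 0.34·704·9.186 = 2199 W (cross-section πr²).
Total input = 2199 + 3140 = 5339 W.
Radiated: εσ·A_surf·T⁴ with A_surf = 4πr² = 36.75 m².
T⁴ = 5339/(0.34·5.67×10⁻⁸·36.75) = 7.537×10⁹ K⁴.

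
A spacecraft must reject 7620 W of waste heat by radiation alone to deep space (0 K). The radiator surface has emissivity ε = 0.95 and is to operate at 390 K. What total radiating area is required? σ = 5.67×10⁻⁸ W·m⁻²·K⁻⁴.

A ≈ 6.11 m²

P = εσA T⁴ ⇒ A = P/(εσT⁴).
T⁴ = 2.313×10¹⁰ K⁴.
A = 7620/(0.95 × 5.67×10⁻⁸ × 2.313×10¹⁰).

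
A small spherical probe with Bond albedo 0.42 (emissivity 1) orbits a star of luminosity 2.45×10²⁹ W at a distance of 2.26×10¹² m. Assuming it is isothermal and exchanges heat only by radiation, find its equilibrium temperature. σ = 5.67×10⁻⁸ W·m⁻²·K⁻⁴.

First find the stellar flux at distance d: S = L/(4πd²) = 2.45×10²⁹/(4π·(2.26×10¹²)²) = 3817 W/m².
For an isothermal sphere, absorbed (1−a)S·πr² = emitted σ·4πr²·T⁴, so T⁴ = (1−a)S/(4σ).
T⁴ = 0.580·3817/(4·5.67×10⁻⁸) = 9.762×10⁹ K⁴.

T ≈ 314 K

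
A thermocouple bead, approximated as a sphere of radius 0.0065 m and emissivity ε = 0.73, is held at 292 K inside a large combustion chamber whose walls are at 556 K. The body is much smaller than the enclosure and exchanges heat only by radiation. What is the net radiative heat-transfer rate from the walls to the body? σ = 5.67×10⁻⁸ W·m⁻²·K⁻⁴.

P_net ≈ 1.94 W

For a small grey body in a large enclosure: P_net = εσA(T_body⁴ − T_wall⁴).
A = 4πr² = 5.309×10⁻⁴ m²; T_body⁴ − T_wall⁴ = 7.270×10⁹ − 9.557×10¹⁰ = -8.830×10¹⁰ K⁴.
|P_net| = 0.73·5.67×10⁻⁸·5.309×10⁻⁴·8.830×10¹⁰.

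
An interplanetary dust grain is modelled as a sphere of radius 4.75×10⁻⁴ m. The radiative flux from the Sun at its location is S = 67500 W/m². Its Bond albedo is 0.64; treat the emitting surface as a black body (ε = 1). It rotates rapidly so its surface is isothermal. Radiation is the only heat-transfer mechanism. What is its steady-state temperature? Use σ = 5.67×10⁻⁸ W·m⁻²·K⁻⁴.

At equilibrium, absorbed power = emitted power.
Absorbing cross-section = πr² = 7.088×10⁻⁷ m²; emitting surface = 4πr² = 2.835×10⁻⁶ m² (ratio 4).
(1−a)S·A_cross = εσ·A_surf·T⁴  ⇒  T⁴ = (1−a)S/(4σ).
T⁴ = 0.360·67500/(4·5.67×10⁻⁸) = 1.071×10¹¹ K⁴.
T = (1.071×10¹¹)^(1/4).

T ≈ 572 K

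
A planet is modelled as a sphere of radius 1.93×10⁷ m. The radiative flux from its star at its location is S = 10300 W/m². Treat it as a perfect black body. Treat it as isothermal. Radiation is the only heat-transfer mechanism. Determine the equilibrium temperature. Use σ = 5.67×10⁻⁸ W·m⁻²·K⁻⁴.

At equilibrium, absorbed power = emitted power.
Absorbing cross-section = πr² = 1.170×10¹⁵ m²; emitting surface = 4πr² = 4.681×10¹⁵ m² (ratio 4).
S·A_cross = εσ·A_surf·T⁴  ⇒  T⁴ = S/(4σ).
T⁴ = 1.00·10300/(4·5.67×10⁻⁸) = 4.541×10¹⁰ K⁴.
T = (4.541×10¹⁰)^(1/4).

T ≈ 462 K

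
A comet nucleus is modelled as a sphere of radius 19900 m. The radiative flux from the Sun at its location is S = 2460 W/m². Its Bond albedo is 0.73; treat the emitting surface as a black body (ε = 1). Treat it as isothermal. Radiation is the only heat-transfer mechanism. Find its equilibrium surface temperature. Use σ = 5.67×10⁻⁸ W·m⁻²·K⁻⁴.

T ≈ 233 K

At equilibrium, absorbed power = emitted power.
Absorbing cross-section = πr² = 1.244×10⁹ m²; emitting surface = 4πr² = 4.976×10⁹ m² (ratio 4).
(1−a)S·A_cross = εσ·A_surf·T⁴  ⇒  T⁴ = (1−a)S/(4σ).
T⁴ = 0.270·2460/(4·5.67×10⁻⁸) = 2.929×10⁹ K⁴.
T = (2.929×10⁹)^(1/4).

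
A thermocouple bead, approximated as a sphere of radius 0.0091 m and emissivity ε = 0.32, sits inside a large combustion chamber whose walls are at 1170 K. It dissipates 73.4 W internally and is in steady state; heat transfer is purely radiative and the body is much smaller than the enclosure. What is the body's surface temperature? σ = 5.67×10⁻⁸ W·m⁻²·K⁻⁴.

For a small grey body in a large enclosure, net radiated power = εσA(T⁴ − T_w⁴).
Steady state: P = εσA(T⁴ − T_w⁴) with A = 4πr² = 0.001041 m².
T⁴ = P/(εσA) + T_w⁴ = 73.4/(0.32·5.67×10⁻⁸·0.001041) + (1170)⁴
    = 3.887×10¹² + 1.874×10¹² = 5.761×10¹² K⁴.

T ≈ 1550 K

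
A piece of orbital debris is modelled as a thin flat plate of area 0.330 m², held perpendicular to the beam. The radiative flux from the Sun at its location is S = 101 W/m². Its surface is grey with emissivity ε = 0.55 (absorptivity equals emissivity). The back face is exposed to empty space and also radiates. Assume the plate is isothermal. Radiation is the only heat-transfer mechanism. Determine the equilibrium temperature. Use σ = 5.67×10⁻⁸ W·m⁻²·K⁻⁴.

T ≈ 173 K

At equilibrium, absorbed power = emitted power.
Absorbing cross-section = A = 0.3300 m²; emitting surface = 2A = 0.6600 m² (ratio 2).
εS·A_cross = εσ·A_surf·T⁴  ⇒  T⁴ = S/(2σ)   (ε cancels).
T⁴ = 101/(2·5.67×10⁻⁸) = 8.907×10⁸ K⁴.
T = (8.907×10⁸)^(1/4).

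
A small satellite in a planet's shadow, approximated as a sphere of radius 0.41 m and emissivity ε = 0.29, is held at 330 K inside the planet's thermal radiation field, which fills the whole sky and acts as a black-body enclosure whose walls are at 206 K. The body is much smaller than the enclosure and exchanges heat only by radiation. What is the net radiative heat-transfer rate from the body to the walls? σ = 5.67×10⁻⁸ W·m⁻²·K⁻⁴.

For a small grey body in a large enclosure: P_net = εσA(T_body⁴ − T_wall⁴).
A = 4πr² = 2.112 m²; T_body⁴ − T_wall⁴ = 1.186×10¹⁰ − 1.801×10⁹ = 1.006×10¹⁰ K⁴.
|P_net| = 0.29·5.67×10⁻⁸·2.112·1.006×10¹⁰.

P_net ≈ 349 W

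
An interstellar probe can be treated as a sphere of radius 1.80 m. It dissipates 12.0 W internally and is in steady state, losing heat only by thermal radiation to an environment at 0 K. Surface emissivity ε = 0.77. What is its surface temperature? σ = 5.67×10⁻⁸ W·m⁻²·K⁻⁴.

Steady state: internal power = radiated power, P = εσA T⁴.
Radiating area A = 4πr² = 40.72 m².
T⁴ = P/(εσA) = 12.0/(0.77·5.67×10⁻⁸·40.72) = 6.751×10⁶ K⁴.
T = (6.751×10⁶)^(1/4).

T ≈ 51.0 K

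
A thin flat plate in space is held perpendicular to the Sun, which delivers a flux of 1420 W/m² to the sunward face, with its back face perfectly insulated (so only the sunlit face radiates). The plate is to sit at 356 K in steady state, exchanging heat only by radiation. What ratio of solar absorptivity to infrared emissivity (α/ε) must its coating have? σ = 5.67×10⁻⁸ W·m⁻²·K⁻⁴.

Balance: αS·A = εσ·1A·T⁴ ⇒ α/ε = σT⁴/S.
α/ε = 5.67×10⁻⁸·(356)⁴/1420 = 5.67×10⁻⁸·1.606×10¹⁰/1420.

α/ε ≈ 0.641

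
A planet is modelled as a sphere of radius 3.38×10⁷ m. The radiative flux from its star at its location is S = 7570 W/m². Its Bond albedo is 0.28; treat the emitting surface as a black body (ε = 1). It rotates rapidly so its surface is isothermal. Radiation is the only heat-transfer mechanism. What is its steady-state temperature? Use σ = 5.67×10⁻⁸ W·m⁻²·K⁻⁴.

T ≈ 394 K

At equilibrium, absorbed power = emitted power.
Absorbing cross-section = πr² = 3.589×10¹⁵ m²; emitting surface = 4πr² = 1.436×10¹⁶ m² (ratio 4).
(1−a)S·A_cross = εσ·A_surf·T⁴  ⇒  T⁴ = (1−a)S/(4σ).
T⁴ = 0.720·7570/(4·5.67×10⁻⁸) = 2.403×10¹⁰ K⁴.
T = (2.403×10¹⁰)^(1/4).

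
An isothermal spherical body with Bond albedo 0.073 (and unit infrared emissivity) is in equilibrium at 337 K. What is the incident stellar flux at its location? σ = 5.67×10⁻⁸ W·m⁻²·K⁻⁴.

(1−a)S·πr² = σ·4πr²·T⁴ ⇒ S = 4σT⁴/(1−a).
S = 4·5.67×10⁻⁸·1.290×10¹⁰/0.927.

S ≈ 3160 W/m²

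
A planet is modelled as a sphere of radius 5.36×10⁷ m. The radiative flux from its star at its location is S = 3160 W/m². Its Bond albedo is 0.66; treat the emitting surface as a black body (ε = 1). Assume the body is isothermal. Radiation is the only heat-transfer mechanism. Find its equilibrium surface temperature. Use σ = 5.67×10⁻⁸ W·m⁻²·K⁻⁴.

T ≈ 262 K

At equilibrium, absorbed power = emitted power.
Absorbing cross-section = πr² = 9.026×10¹⁵ m²; emitting surface = 4πr² = 3.610×10¹⁶ m² (ratio 4).
(1−a)S·A_cross = εσ·A_surf·T⁴  ⇒  T⁴ = (1−a)S/(4σ).
T⁴ = 0.340·3160/(4·5.67×10⁻⁸) = 4.737×10⁹ K⁴.
T = (4.737×10⁹)^(1/4).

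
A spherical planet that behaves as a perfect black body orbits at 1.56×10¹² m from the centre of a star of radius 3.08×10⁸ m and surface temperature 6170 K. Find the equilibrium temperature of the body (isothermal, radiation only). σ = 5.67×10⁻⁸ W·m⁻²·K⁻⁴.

The star's surface emits σT_*⁴; at distance d the flux is S = σT_*⁴(R_*/d)².
S = 5.67×10⁻⁸·(6170)⁴·(3.08×10⁸/1.56×10¹²)² = 3.203 W/m².
For an isothermal sphere T⁴ = (1−a)S/(4σ) = 1.412×10⁷ K⁴.

T ≈ 61.3 K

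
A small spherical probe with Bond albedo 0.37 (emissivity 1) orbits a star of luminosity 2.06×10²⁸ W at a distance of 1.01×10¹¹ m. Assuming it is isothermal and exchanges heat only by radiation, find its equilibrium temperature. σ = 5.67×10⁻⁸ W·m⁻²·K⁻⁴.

T ≈ 817 K

First find the stellar flux at distance d: S = L/(4πd²) = 2.06×10²⁸/(4π·(1.01×10¹¹)²) = 1.607×10⁵ W/m².
For an isothermal sphere, absorbed (1−a)S·πr² = emitted σ·4πr²·T⁴, so T⁴ = (1−a)S/(4σ).
T⁴ = 0.630·1.607×10⁵/(4·5.67×10⁻⁸) = 4.464×10¹¹ K⁴.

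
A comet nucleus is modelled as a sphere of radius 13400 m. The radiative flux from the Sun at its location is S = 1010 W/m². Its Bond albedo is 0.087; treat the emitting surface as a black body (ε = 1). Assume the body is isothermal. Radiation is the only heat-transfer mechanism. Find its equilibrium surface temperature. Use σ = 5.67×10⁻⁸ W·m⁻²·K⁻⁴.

T ≈ 253 K

At equilibrium, absorbed power = emitted power.
Absorbing cross-section = πr² = 5.641×10⁸ m²; emitting surface = 4πr² = 2.256×10⁹ m² (ratio 4).
(1−a)S·A_cross = εσ·A_surf·T⁴  ⇒  T⁴ = (1−a)S/(4σ).
T⁴ = 0.913·1010/(4·5.67×10⁻⁸) = 4.066×10⁹ K⁴.
T = (4.066×10⁹)^(1/4).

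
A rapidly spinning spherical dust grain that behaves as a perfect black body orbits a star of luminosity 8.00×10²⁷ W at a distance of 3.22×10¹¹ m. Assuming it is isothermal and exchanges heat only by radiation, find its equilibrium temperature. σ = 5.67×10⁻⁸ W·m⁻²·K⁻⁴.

T ≈ 406 K

First find the stellar flux at distance d: S = L/(4πd²) = 8.00×10²⁷/(4π·(3.22×10¹¹)²) = 6140 W/m².
For an isothermal sphere, absorbed (1−a)S·πr² = emitted σ·4πr²·T⁴, so T⁴ = (1−a)S/(4σ).
T⁴ = 1.00·6140/(4·5.67×10⁻⁸) = 2.707×10¹⁰ K⁴.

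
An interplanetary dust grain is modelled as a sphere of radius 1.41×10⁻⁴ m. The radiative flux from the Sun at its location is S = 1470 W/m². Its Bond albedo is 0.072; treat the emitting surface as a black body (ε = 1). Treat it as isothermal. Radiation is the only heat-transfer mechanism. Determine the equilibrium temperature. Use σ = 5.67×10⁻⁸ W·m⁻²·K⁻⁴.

T ≈ 278 K

At equilibrium, absorbed power = emitted power.
Absorbing cross-section = πr² = 6.246×10⁻⁸ m²; emitting surface = 4πr² = 2.498×10⁻⁷ m² (ratio 4).
(1−a)S·A_cross = εσ·A_surf·T⁴  ⇒  T⁴ = (1−a)S/(4σ).
T⁴ = 0.928·1470/(4·5.67×10⁻⁸) = 6.015×10⁹ K⁴.
T = (6.015×10⁹)^(1/4).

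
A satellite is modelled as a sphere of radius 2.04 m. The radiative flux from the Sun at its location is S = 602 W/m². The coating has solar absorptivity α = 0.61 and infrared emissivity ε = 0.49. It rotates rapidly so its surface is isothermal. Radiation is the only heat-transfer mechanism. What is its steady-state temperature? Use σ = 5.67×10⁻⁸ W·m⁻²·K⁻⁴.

At equilibrium, absorbed power = emitted power.
Absorbing cross-section = πr² = 13.07 m²; emitting surface = 4πr² = 52.30 m² (ratio 4).
αS·A_cross = εσ·A_surf·T⁴  ⇒  T⁴ = αS/(ε·4σ).
T⁴ = 0.610·602/(0.49·4·5.67×10⁻⁸) = 3.304×10⁹ K⁴.
T = (3.304×10⁹)^(1/4).

T ≈ 240 K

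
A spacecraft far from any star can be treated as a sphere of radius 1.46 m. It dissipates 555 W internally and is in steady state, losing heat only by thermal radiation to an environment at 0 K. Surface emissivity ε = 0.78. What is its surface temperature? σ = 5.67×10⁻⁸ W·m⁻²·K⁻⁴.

T ≈ 147 K

Steady state: internal power = radiated power, P = εσA T⁴.
Radiating area A = 4πr² = 26.79 m².
T⁴ = P/(εσA) = 555/(0.78·5.67×10⁻⁸·26.79) = 4.685×10⁸ K⁴.
T = (4.685×10⁸)^(1/4).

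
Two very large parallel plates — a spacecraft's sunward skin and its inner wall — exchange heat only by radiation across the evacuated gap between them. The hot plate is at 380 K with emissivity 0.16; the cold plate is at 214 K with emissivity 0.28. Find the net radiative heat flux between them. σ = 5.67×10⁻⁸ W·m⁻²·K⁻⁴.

q ≈ 121 W/m²

For two infinite grey parallel plates, q = σ(T₁⁴ − T₂⁴)/(1/ε₁ + 1/ε₂ − 1).
T₁⁴ − T₂⁴ = 2.085×10¹⁰ − 2.097×10⁹ = 1.875×10¹⁰ K⁴.
1/ε₁ + 1/ε₂ − 1 = 6.250 + 3.571 − 1 = 8.821.
q = 5.67×10⁻⁸ × 1.875×10¹⁰ / 8.821.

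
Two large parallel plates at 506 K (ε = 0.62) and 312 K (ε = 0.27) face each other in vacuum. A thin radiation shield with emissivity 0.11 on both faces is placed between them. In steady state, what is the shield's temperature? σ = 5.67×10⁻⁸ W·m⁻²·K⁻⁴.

T_s ≈ 448 K

In steady state the net flux on the hot side equals that on the cold side.
σ(T₁⁴−T_s⁴)/D₁ = σ(T_s⁴−T₂⁴)/D₂, with D₁ = 1/ε₁+1/ε_s−1 = 9.704, D₂ = 1/ε_s+1/ε₂−1 = 11.79.
Solve for T_s⁴: T_s⁴ = (D₂·T₁⁴ + D₁·T₂⁴)/(D₁+D₂) = 4.024×10¹⁰ K⁴.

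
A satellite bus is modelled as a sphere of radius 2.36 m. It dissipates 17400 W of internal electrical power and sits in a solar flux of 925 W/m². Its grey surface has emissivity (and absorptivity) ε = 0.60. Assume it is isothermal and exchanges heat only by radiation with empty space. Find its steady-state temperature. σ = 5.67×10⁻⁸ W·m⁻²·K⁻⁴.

T ≈ 327 K

At steady state, absorbed solar power + internal power = radiated power.
Absorbed: α·S·A_cross = 0.60·925·17.50 = 9711 W (cross-section πr²).
Total input = 9711 + 17400 = 27110 W.
Radiated: εσ·A_surf·T⁴ with A_surf = 4πr² = 69.99 m².
T⁴ = 27110/(0.60·5.67×10⁻⁸·69.99) = 1.139×10¹⁰ K⁴.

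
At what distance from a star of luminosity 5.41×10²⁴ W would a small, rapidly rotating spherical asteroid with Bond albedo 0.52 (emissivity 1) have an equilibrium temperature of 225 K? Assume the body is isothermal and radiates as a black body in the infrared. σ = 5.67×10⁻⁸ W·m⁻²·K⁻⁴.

For an isothermal black-emitting sphere, (1−a)S·πr² = σ·4πr²·T⁴ ⇒ S = 4σT⁴/(1−a).
S = 4·5.67×10⁻⁸·(225)⁴/0.480 = 1211 W/m².
Flux falls as S = L/(4πd²), so d = √(L/(4πS)) = √(5.41×10²⁴/(4π·1211)).

d ≈ 1.89×10¹⁰ m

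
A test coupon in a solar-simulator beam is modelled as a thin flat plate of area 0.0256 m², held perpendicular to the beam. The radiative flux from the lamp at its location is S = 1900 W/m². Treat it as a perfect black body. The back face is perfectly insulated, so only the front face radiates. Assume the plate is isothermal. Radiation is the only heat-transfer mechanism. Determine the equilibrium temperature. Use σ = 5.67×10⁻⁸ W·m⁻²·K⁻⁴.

At equilibrium, absorbed power = emitted power.
Absorbing cross-section = A = 0.02560 m²; emitting surface = A = 0.02560 m² (ratio 1).
S·A_cross = εσ·A_surf·T⁴  ⇒  T⁴ = S/(1σ).
T⁴ = 1.00·1900/(1·5.67×10⁻⁸) = 3.351×10¹⁰ K⁴.
T = (3.351×10¹⁰)^(1/4).

T ≈ 428 K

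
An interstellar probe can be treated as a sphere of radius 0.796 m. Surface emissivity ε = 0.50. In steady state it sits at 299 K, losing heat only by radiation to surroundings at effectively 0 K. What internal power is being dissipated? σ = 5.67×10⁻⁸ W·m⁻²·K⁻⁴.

Steady state: P = εσA T⁴.
A = 4πr² = 7.962 m²; T⁴ = (299)⁴ = 7.993×10⁹ K⁴.
P = 0.50 × 5.67×10⁻⁸ × 7.962 × 7.993×10⁹.

P ≈ 1800 W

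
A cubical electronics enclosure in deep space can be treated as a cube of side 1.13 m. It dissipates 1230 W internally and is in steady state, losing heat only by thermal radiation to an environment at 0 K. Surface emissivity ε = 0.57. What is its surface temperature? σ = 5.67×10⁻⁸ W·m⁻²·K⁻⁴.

T ≈ 265 K

Steady state: internal power = radiated power, P = εσA T⁴.
Radiating area A = 6L² = 7.661 m².
T⁴ = P/(εσA) = 1230/(0.57·5.67×10⁻⁸·7.661) = 4.968×10⁹ K⁴.
T = (4.968×10⁹)^(1/4).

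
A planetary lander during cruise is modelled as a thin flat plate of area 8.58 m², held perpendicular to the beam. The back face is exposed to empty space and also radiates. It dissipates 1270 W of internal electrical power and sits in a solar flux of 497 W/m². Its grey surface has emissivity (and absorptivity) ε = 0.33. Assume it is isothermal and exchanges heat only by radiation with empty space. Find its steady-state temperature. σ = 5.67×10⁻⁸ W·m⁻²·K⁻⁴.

T ≈ 302 K

At steady state, absorbed solar power + internal power = radiated power.
Absorbed: α·S·A_cross = 0.33·497·8.580 = 1407 W (cross-section A).
Total input = 1407 + 1270 = 2677 W.
Radiated: εσ·A_surf·T⁴ with A_surf = 2A = 17.16 m².
T⁴ = 2677/(0.33·5.67×10⁻⁸·17.16) = 8.338×10⁹ K⁴.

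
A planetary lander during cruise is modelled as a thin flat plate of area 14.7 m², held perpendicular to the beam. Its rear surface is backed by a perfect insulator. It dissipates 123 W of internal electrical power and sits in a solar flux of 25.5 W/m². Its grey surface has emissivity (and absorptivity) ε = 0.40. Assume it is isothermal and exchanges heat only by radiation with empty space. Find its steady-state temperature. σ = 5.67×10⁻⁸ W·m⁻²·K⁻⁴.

At steady state, absorbed solar power + internal power = radiated power.
Absorbed: α·S·A_cross = 0.40·25.5·14.70 = 149.9 W (cross-section A).
Total input = 149.9 + 123 = 272.9 W.
Radiated: εσ·A_surf·T⁴ with A_surf = A = 14.70 m².
T⁴ = 272.9/(0.40·5.67×10⁻⁸·14.70) = 8.187×10⁸ K⁴.

T ≈ 169 K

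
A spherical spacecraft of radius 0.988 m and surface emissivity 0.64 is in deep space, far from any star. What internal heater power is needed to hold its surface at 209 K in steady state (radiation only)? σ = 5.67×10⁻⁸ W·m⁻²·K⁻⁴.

P ≈ 849 W

P = εσ·4πr²·T⁴.
4πr² = 12.27 m²; T⁴ = 1.908×10⁹ K⁴.
P = 0.64·5.67×10⁻⁸·12.27·1.908×10⁹.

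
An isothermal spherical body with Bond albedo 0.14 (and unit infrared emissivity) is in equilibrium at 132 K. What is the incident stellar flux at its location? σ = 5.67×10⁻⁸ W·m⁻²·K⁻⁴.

S ≈ 80.1 W/m²

(1−a)S·πr² = σ·4πr²·T⁴ ⇒ S = 4σT⁴/(1−a).
S = 4·5.67×10⁻⁸·3.036×10⁸/0.860.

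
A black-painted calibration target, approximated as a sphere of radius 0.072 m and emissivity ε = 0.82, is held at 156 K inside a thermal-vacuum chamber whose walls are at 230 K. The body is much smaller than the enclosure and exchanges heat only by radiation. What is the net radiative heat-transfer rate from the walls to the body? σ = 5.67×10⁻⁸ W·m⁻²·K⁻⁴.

For a small grey body in a large enclosure: P_net = εσA(T_body⁴ − T_wall⁴).
A = 4πr² = 0.06514 m²; T_body⁴ − T_wall⁴ = 5.922×10⁸ − 2.798×10⁹ = -2.206×10⁹ K⁴.
|P_net| = 0.82·5.67×10⁻⁸·0.06514·2.206×10⁹.

P_net ≈ 6.68 W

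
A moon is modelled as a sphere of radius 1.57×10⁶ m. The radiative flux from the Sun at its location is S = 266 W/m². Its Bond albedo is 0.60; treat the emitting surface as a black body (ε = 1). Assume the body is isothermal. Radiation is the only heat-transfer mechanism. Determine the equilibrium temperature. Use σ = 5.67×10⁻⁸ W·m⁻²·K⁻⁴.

T ≈ 147 K

At equilibrium, absorbed power = emitted power.
Absorbing cross-section = πr² = 7.744×10¹² m²; emitting surface = 4πr² = 3.097×10¹³ m² (ratio 4).
(1−a)S·A_cross = εσ·A_surf·T⁴  ⇒  T⁴ = (1−a)S/(4σ).
T⁴ = 0.400·266/(4·5.67×10⁻⁸) = 4.691×10⁸ K⁴.
T = (4.691×10⁸)^(1/4).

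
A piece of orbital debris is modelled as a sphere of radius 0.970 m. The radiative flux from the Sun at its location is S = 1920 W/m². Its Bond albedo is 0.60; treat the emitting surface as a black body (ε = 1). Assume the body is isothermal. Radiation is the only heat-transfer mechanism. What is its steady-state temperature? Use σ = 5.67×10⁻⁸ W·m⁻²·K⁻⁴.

T ≈ 241 K

At equilibrium, absorbed power = emitted power.
Absorbing cross-section = πr² = 2.956 m²; emitting surface = 4πr² = 11.82 m² (ratio 4).
(1−a)S·A_cross = εσ·A_surf·T⁴  ⇒  T⁴ = (1−a)S/(4σ).
T⁴ = 0.400·1920/(4·5.67×10⁻⁸) = 3.386×10⁹ K⁴.
T = (3.386×10⁹)^(1/4).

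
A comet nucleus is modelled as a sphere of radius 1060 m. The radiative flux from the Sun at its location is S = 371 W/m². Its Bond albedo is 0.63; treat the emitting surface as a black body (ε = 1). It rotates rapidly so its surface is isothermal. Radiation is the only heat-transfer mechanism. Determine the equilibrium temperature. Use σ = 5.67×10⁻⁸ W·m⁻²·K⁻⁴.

T ≈ 157 K

At equilibrium, absorbed power = emitted power.
Absorbing cross-section = πr² = 3.530×10⁶ m²; emitting surface = 4πr² = 1.412×10⁷ m² (ratio 4).
(1−a)S·A_cross = εσ·A_surf·T⁴  ⇒  T⁴ = (1−a)S/(4σ).
T⁴ = 0.370·371/(4·5.67×10⁻⁸) = 6.052×10⁸ K⁴.
T = (6.052×10⁸)^(1/4).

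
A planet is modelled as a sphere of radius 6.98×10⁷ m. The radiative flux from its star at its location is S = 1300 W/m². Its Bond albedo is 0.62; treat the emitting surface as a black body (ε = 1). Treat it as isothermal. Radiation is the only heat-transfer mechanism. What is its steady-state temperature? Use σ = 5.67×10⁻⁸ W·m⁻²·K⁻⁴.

T ≈ 216 K

At equilibrium, absorbed power = emitted power.
Absorbing cross-section = πr² = 1.531×10¹⁶ m²; emitting surface = 4πr² = 6.122×10¹⁶ m² (ratio 4).
(1−a)S·A_cross = εσ·A_surf·T⁴  ⇒  T⁴ = (1−a)S/(4σ).
T⁴ = 0.380·1300/(4·5.67×10⁻⁸) = 2.178×10⁹ K⁴.
T = (2.178×10⁹)^(1/4).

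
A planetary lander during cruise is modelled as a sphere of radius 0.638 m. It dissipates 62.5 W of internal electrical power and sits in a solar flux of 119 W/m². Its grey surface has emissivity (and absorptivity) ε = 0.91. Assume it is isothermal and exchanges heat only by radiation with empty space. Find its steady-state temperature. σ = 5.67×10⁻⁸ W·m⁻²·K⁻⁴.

T ≈ 166 K

At steady state, absorbed solar power + internal power = radiated power.
Absorbed: α·S·A_cross = 0.91·119·1.279 = 138.5 W (cross-section πr²).
Total input = 138.5 + 62.5 = 201.0 W.
Radiated: εσ·A_surf·T⁴ with A_surf = 4πr² = 5.115 m².
T⁴ = 201.0/(0.91·5.67×10⁻⁸·5.115) = 7.615×10⁸ K⁴.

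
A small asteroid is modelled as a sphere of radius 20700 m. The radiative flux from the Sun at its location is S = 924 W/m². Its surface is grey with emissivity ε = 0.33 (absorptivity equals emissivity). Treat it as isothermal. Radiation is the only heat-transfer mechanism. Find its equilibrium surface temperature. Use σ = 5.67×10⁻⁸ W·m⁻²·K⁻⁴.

At equilibrium, absorbed power = emitted power.
Absorbing cross-section = πr² = 1.346×10⁹ m²; emitting surface = 4πr² = 5.385×10⁹ m² (ratio 4).
εS·A_cross = εσ·A_surf·T⁴  ⇒  T⁴ = S/(4σ)   (ε cancels).
T⁴ = 924/(4·5.67×10⁻⁸) = 4.074×10⁹ K⁴.
T = (4.074×10⁹)^(1/4).

T ≈ 253 K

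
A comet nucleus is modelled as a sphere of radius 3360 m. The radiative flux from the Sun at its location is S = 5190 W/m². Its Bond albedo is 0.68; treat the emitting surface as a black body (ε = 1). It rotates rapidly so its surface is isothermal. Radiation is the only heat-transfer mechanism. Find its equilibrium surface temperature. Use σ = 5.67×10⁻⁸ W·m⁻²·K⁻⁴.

At equilibrium, absorbed power = emitted power.
Absorbing cross-section = πr² = 3.547×10⁷ m²; emitting surface = 4πr² = 1.419×10⁸ m² (ratio 4).
(1−a)S·A_cross = εσ·A_surf·T⁴  ⇒  T⁴ = (1−a)S/(4σ).
T⁴ = 0.320·5190/(4·5.67×10⁻⁸) = 7.323×10⁹ K⁴.
T = (7.323×10⁹)^(1/4).

T ≈ 293 K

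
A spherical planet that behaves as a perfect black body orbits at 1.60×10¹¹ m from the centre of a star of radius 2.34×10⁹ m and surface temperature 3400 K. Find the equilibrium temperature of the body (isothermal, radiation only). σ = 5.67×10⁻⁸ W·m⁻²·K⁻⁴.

T ≈ 291 K

The star's surface emits σT_*⁴; at distance d the flux is S = σT_*⁴(R_*/d)².
S = 5.67×10⁻⁸·(3400)⁴·(2.34×10⁹/1.60×10¹¹)² = 1621 W/m².
For an isothermal sphere T⁴ = (1−a)S/(4σ) = 7.146×10⁹ K⁴.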